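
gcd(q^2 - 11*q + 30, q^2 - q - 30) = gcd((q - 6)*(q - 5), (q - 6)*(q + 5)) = q - 6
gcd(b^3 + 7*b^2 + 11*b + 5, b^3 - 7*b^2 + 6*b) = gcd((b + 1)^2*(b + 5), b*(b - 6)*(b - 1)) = 1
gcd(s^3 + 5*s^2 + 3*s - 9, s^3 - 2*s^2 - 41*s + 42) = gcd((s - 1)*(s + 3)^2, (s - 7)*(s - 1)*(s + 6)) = s - 1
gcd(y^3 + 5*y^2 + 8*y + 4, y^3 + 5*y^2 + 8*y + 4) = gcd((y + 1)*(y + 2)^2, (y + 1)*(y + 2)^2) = y^3 + 5*y^2 + 8*y + 4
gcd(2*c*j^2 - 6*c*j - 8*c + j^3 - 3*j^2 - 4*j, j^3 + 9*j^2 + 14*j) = 1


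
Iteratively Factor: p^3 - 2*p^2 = (p)*(p^2 - 2*p) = p^2*(p - 2)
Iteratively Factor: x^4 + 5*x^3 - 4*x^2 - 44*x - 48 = (x + 2)*(x^3 + 3*x^2 - 10*x - 24) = (x + 2)^2*(x^2 + x - 12) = (x + 2)^2*(x + 4)*(x - 3)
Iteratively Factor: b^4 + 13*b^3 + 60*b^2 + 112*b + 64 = (b + 1)*(b^3 + 12*b^2 + 48*b + 64) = (b + 1)*(b + 4)*(b^2 + 8*b + 16) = (b + 1)*(b + 4)^2*(b + 4)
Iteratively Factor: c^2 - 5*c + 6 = (c - 2)*(c - 3)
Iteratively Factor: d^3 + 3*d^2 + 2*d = (d + 2)*(d^2 + d) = d*(d + 2)*(d + 1)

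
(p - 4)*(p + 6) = p^2 + 2*p - 24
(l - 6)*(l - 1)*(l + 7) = l^3 - 43*l + 42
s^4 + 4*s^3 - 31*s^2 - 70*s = s*(s - 5)*(s + 2)*(s + 7)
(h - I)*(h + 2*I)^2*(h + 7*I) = h^4 + 10*I*h^3 - 21*h^2 + 4*I*h - 28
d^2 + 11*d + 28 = (d + 4)*(d + 7)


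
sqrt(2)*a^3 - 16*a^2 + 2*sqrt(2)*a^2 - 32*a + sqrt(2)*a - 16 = (a + 1)*(a - 8*sqrt(2))*(sqrt(2)*a + sqrt(2))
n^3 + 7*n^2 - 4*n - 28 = (n - 2)*(n + 2)*(n + 7)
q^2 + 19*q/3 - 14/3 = (q - 2/3)*(q + 7)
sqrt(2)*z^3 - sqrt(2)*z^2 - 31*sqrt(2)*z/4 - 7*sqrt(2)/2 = (z - 7/2)*(z + 2)*(sqrt(2)*z + sqrt(2)/2)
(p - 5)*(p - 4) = p^2 - 9*p + 20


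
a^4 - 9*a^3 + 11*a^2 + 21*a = a*(a - 7)*(a - 3)*(a + 1)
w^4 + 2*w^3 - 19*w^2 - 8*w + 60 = (w - 3)*(w - 2)*(w + 2)*(w + 5)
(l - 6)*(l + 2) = l^2 - 4*l - 12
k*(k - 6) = k^2 - 6*k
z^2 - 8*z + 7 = (z - 7)*(z - 1)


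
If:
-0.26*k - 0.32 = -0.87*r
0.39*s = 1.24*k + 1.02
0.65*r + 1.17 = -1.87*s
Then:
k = -1.03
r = 0.06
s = -0.65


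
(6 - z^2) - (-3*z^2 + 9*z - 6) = 2*z^2 - 9*z + 12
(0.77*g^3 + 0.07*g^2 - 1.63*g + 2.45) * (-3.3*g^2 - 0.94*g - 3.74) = -2.541*g^5 - 0.9548*g^4 + 2.4334*g^3 - 6.8146*g^2 + 3.7932*g - 9.163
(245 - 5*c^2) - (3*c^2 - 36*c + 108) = -8*c^2 + 36*c + 137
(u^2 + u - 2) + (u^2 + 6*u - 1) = 2*u^2 + 7*u - 3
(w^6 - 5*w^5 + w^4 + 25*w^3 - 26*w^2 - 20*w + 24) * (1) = w^6 - 5*w^5 + w^4 + 25*w^3 - 26*w^2 - 20*w + 24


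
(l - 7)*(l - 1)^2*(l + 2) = l^4 - 7*l^3 - 3*l^2 + 23*l - 14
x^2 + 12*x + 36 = (x + 6)^2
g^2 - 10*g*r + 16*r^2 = (g - 8*r)*(g - 2*r)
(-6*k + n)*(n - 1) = -6*k*n + 6*k + n^2 - n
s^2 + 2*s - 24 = (s - 4)*(s + 6)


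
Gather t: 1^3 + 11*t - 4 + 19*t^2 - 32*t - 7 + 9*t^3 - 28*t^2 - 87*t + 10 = 9*t^3 - 9*t^2 - 108*t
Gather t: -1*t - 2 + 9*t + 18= 8*t + 16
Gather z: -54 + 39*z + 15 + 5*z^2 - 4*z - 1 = 5*z^2 + 35*z - 40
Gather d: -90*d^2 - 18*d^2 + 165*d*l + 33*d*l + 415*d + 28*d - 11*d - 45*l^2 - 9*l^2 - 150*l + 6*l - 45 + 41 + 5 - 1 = -108*d^2 + d*(198*l + 432) - 54*l^2 - 144*l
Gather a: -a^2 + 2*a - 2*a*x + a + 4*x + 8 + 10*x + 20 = -a^2 + a*(3 - 2*x) + 14*x + 28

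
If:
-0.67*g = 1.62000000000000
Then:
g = -2.42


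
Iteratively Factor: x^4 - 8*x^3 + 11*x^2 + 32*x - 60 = (x + 2)*(x^3 - 10*x^2 + 31*x - 30) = (x - 3)*(x + 2)*(x^2 - 7*x + 10) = (x - 5)*(x - 3)*(x + 2)*(x - 2)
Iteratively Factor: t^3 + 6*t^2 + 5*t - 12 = (t - 1)*(t^2 + 7*t + 12) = (t - 1)*(t + 3)*(t + 4)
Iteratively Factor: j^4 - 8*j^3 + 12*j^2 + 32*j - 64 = (j - 4)*(j^3 - 4*j^2 - 4*j + 16) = (j - 4)*(j - 2)*(j^2 - 2*j - 8) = (j - 4)^2*(j - 2)*(j + 2)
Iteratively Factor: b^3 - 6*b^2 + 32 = (b + 2)*(b^2 - 8*b + 16) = (b - 4)*(b + 2)*(b - 4)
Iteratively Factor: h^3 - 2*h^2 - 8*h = (h)*(h^2 - 2*h - 8) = h*(h - 4)*(h + 2)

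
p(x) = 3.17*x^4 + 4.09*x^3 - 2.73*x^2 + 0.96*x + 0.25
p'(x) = 12.68*x^3 + 12.27*x^2 - 5.46*x + 0.96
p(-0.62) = -1.90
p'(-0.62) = 6.04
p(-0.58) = -1.66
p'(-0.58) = 5.78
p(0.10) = 0.32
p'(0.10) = 0.55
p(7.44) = 11253.61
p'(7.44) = 5861.54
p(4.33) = 1399.58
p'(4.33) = 1236.76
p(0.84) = 3.13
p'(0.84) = 12.55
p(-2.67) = 61.48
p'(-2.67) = -138.34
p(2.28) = 122.39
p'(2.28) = 202.58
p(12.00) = 72419.29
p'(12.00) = 23613.36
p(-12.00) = 58261.21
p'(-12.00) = -20077.68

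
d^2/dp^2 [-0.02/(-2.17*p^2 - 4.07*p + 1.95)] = (-0.188356*p^2 - 0.353276*p + 0.02*(4.34*p + 4.07)*(8.68*p + 8.14) + 0.16926)/(2.17*p^2 + 4.07*p - 1.95)^3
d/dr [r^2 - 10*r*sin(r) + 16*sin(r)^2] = -10*r*cos(r) + 2*r - 10*sin(r) + 16*sin(2*r)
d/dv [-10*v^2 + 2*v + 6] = 2 - 20*v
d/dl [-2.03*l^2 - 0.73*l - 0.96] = -4.06*l - 0.73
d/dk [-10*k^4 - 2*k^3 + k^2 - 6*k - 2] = -40*k^3 - 6*k^2 + 2*k - 6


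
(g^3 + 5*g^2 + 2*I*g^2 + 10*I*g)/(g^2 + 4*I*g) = (g^2 + g*(5 + 2*I) + 10*I)/(g + 4*I)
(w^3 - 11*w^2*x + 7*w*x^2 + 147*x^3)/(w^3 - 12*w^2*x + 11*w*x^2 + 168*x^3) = (-w + 7*x)/(-w + 8*x)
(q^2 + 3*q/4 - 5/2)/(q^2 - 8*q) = (4*q^2 + 3*q - 10)/(4*q*(q - 8))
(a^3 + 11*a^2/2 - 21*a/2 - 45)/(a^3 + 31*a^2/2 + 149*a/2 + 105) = (a - 3)/(a + 7)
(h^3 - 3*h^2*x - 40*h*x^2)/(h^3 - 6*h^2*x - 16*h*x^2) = (h + 5*x)/(h + 2*x)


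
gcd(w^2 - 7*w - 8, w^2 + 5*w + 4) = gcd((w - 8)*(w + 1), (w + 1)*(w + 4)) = w + 1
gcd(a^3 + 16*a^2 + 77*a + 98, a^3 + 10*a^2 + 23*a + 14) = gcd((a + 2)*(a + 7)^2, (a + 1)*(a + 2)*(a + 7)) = a^2 + 9*a + 14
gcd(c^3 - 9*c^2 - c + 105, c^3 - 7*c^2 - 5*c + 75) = c^2 - 2*c - 15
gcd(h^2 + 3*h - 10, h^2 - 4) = h - 2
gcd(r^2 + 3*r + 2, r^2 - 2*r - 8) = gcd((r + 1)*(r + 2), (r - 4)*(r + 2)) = r + 2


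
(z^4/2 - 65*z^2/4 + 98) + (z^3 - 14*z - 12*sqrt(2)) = z^4/2 + z^3 - 65*z^2/4 - 14*z - 12*sqrt(2) + 98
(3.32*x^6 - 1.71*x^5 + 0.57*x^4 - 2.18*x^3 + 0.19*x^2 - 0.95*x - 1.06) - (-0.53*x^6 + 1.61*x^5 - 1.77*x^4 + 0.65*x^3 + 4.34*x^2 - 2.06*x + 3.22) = 3.85*x^6 - 3.32*x^5 + 2.34*x^4 - 2.83*x^3 - 4.15*x^2 + 1.11*x - 4.28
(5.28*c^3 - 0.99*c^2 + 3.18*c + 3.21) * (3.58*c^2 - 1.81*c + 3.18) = 18.9024*c^5 - 13.101*c^4 + 29.9667*c^3 + 2.5878*c^2 + 4.3023*c + 10.2078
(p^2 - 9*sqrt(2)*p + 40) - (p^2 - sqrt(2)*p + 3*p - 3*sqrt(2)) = -8*sqrt(2)*p - 3*p + 3*sqrt(2) + 40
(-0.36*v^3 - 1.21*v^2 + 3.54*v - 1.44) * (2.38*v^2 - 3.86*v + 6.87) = -0.8568*v^5 - 1.4902*v^4 + 10.6226*v^3 - 25.4043*v^2 + 29.8782*v - 9.8928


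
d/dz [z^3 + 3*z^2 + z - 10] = 3*z^2 + 6*z + 1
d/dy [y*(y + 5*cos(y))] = -5*y*sin(y) + 2*y + 5*cos(y)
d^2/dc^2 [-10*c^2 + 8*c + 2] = -20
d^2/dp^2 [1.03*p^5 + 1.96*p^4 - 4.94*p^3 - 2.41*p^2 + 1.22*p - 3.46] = 20.6*p^3 + 23.52*p^2 - 29.64*p - 4.82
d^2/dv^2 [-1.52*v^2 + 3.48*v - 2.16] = -3.04000000000000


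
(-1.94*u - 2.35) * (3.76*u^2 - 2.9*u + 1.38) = -7.2944*u^3 - 3.21*u^2 + 4.1378*u - 3.243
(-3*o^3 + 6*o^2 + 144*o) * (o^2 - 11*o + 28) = -3*o^5 + 39*o^4 - 6*o^3 - 1416*o^2 + 4032*o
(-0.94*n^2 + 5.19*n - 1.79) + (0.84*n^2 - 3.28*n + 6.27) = -0.1*n^2 + 1.91*n + 4.48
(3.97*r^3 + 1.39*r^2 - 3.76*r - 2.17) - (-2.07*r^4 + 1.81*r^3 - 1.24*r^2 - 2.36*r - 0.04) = 2.07*r^4 + 2.16*r^3 + 2.63*r^2 - 1.4*r - 2.13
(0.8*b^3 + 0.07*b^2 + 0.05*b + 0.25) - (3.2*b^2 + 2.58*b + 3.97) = 0.8*b^3 - 3.13*b^2 - 2.53*b - 3.72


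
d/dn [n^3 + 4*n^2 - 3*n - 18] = 3*n^2 + 8*n - 3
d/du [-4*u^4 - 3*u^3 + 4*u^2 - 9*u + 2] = -16*u^3 - 9*u^2 + 8*u - 9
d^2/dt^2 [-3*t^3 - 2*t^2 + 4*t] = -18*t - 4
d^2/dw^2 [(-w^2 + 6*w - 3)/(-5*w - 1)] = 212/(125*w^3 + 75*w^2 + 15*w + 1)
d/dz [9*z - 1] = 9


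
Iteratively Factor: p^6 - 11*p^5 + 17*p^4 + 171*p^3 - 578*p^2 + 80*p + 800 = (p - 5)*(p^5 - 6*p^4 - 13*p^3 + 106*p^2 - 48*p - 160) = (p - 5)*(p - 2)*(p^4 - 4*p^3 - 21*p^2 + 64*p + 80) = (p - 5)*(p - 4)*(p - 2)*(p^3 - 21*p - 20) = (p - 5)^2*(p - 4)*(p - 2)*(p^2 + 5*p + 4) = (p - 5)^2*(p - 4)*(p - 2)*(p + 1)*(p + 4)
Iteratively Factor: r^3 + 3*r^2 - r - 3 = (r + 3)*(r^2 - 1) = (r + 1)*(r + 3)*(r - 1)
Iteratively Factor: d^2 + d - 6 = (d + 3)*(d - 2)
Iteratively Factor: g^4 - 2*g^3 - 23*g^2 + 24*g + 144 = (g + 3)*(g^3 - 5*g^2 - 8*g + 48) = (g - 4)*(g + 3)*(g^2 - g - 12) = (g - 4)^2*(g + 3)*(g + 3)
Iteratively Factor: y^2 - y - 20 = (y - 5)*(y + 4)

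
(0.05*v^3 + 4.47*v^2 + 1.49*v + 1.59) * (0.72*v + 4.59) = 0.036*v^4 + 3.4479*v^3 + 21.5901*v^2 + 7.9839*v + 7.2981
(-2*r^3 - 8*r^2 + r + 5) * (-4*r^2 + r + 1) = 8*r^5 + 30*r^4 - 14*r^3 - 27*r^2 + 6*r + 5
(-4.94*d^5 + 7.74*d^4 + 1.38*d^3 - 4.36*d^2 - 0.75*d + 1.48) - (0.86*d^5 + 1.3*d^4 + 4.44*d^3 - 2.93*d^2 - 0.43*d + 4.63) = -5.8*d^5 + 6.44*d^4 - 3.06*d^3 - 1.43*d^2 - 0.32*d - 3.15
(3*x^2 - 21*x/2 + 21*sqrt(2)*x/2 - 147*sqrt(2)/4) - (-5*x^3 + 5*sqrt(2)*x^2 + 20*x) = 5*x^3 - 5*sqrt(2)*x^2 + 3*x^2 - 61*x/2 + 21*sqrt(2)*x/2 - 147*sqrt(2)/4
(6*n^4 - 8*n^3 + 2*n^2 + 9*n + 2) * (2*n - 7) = 12*n^5 - 58*n^4 + 60*n^3 + 4*n^2 - 59*n - 14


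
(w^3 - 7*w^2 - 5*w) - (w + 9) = w^3 - 7*w^2 - 6*w - 9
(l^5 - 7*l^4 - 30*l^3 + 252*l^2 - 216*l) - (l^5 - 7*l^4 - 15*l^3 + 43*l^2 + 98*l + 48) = -15*l^3 + 209*l^2 - 314*l - 48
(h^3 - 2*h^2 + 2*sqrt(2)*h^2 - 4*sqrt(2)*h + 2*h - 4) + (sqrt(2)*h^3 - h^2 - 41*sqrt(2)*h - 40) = h^3 + sqrt(2)*h^3 - 3*h^2 + 2*sqrt(2)*h^2 - 45*sqrt(2)*h + 2*h - 44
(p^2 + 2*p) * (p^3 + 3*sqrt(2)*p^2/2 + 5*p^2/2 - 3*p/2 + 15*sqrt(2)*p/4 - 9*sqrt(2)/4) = p^5 + 3*sqrt(2)*p^4/2 + 9*p^4/2 + 7*p^3/2 + 27*sqrt(2)*p^3/4 - 3*p^2 + 21*sqrt(2)*p^2/4 - 9*sqrt(2)*p/2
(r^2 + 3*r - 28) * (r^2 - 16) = r^4 + 3*r^3 - 44*r^2 - 48*r + 448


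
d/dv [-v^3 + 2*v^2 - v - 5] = -3*v^2 + 4*v - 1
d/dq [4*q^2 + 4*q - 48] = 8*q + 4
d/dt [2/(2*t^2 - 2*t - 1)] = 4*(1 - 2*t)/(-2*t^2 + 2*t + 1)^2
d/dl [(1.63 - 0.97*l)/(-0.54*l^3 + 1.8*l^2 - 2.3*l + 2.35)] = (-1.0476*l^3 + 4.3866*l^2 - 5.868*l + 1.4695)/(0.2916*l^6 - 1.944*l^5 + 5.724*l^4 - 10.818*l^3 + 13.75*l^2 - 10.81*l + 5.5225)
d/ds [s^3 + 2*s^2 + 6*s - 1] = 3*s^2 + 4*s + 6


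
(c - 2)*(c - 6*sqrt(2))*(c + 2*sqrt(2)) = c^3 - 4*sqrt(2)*c^2 - 2*c^2 - 24*c + 8*sqrt(2)*c + 48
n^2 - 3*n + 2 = (n - 2)*(n - 1)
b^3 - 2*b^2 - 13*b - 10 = (b - 5)*(b + 1)*(b + 2)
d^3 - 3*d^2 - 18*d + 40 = (d - 5)*(d - 2)*(d + 4)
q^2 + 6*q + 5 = (q + 1)*(q + 5)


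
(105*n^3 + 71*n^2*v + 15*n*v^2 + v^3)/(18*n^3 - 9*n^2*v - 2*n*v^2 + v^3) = (35*n^2 + 12*n*v + v^2)/(6*n^2 - 5*n*v + v^2)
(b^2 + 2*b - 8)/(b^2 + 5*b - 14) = (b + 4)/(b + 7)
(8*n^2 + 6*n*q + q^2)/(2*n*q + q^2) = (4*n + q)/q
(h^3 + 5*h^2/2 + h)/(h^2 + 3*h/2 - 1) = h*(2*h + 1)/(2*h - 1)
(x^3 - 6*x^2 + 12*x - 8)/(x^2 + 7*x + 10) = (x^3 - 6*x^2 + 12*x - 8)/(x^2 + 7*x + 10)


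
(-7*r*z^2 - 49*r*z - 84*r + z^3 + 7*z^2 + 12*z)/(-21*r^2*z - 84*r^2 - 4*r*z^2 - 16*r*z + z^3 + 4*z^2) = (z + 3)/(3*r + z)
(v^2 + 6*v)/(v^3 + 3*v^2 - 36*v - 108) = v/(v^2 - 3*v - 18)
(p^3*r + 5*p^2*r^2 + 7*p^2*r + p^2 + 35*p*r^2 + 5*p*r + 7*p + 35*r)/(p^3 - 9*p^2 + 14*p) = (p^3*r + 5*p^2*r^2 + 7*p^2*r + p^2 + 35*p*r^2 + 5*p*r + 7*p + 35*r)/(p*(p^2 - 9*p + 14))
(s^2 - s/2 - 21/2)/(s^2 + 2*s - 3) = (s - 7/2)/(s - 1)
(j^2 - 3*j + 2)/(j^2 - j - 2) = (j - 1)/(j + 1)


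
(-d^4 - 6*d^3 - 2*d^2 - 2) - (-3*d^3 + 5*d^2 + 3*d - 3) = -d^4 - 3*d^3 - 7*d^2 - 3*d + 1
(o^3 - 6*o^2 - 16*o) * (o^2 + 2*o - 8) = o^5 - 4*o^4 - 36*o^3 + 16*o^2 + 128*o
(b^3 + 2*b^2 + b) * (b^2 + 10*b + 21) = b^5 + 12*b^4 + 42*b^3 + 52*b^2 + 21*b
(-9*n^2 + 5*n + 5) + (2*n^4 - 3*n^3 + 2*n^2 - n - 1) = 2*n^4 - 3*n^3 - 7*n^2 + 4*n + 4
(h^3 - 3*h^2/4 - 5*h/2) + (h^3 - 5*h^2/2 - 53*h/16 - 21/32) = 2*h^3 - 13*h^2/4 - 93*h/16 - 21/32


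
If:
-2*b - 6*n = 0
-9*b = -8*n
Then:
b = 0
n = 0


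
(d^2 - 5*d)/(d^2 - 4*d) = (d - 5)/(d - 4)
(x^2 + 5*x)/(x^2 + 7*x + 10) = x/(x + 2)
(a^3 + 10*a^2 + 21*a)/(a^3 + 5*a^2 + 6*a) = (a + 7)/(a + 2)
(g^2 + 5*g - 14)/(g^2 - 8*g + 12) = (g + 7)/(g - 6)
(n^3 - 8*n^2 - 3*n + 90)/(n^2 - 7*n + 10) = (n^2 - 3*n - 18)/(n - 2)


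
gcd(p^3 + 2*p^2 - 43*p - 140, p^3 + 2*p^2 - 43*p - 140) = p^3 + 2*p^2 - 43*p - 140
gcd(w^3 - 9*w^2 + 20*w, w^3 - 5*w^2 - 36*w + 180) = w - 5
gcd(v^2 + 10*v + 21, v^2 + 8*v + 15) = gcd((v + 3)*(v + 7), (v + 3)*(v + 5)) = v + 3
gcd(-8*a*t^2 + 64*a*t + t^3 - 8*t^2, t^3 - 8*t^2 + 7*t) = t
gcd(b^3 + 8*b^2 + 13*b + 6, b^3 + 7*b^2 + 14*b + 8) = b + 1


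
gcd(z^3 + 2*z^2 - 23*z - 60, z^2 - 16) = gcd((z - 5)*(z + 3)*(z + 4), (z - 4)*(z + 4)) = z + 4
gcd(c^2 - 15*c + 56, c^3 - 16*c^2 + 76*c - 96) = c - 8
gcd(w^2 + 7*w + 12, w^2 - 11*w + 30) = 1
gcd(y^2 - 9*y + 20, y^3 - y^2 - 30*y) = 1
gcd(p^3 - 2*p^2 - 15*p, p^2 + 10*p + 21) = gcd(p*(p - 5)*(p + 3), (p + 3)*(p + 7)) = p + 3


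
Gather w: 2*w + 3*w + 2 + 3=5*w + 5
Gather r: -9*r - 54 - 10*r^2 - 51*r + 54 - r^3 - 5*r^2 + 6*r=-r^3 - 15*r^2 - 54*r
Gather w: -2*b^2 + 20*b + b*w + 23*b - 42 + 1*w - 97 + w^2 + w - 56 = -2*b^2 + 43*b + w^2 + w*(b + 2) - 195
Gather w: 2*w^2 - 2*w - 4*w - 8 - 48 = 2*w^2 - 6*w - 56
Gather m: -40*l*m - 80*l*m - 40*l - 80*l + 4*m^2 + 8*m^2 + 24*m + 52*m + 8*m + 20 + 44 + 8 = -120*l + 12*m^2 + m*(84 - 120*l) + 72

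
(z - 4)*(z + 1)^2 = z^3 - 2*z^2 - 7*z - 4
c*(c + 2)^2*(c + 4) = c^4 + 8*c^3 + 20*c^2 + 16*c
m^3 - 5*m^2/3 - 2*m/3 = m*(m - 2)*(m + 1/3)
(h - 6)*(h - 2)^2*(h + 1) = h^4 - 9*h^3 + 18*h^2 + 4*h - 24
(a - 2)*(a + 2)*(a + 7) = a^3 + 7*a^2 - 4*a - 28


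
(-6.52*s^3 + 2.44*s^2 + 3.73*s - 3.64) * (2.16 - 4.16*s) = 27.1232*s^4 - 24.2336*s^3 - 10.2464*s^2 + 23.1992*s - 7.8624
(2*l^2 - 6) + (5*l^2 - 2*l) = 7*l^2 - 2*l - 6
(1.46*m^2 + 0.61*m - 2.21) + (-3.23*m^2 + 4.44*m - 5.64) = -1.77*m^2 + 5.05*m - 7.85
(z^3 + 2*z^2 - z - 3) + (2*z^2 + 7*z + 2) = z^3 + 4*z^2 + 6*z - 1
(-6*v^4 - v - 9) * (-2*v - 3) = 12*v^5 + 18*v^4 + 2*v^2 + 21*v + 27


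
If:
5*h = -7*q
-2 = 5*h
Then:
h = -2/5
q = 2/7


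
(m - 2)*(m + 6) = m^2 + 4*m - 12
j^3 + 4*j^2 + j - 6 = (j - 1)*(j + 2)*(j + 3)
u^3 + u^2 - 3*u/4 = u*(u - 1/2)*(u + 3/2)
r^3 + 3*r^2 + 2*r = r*(r + 1)*(r + 2)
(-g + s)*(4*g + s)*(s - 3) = -4*g^2*s + 12*g^2 + 3*g*s^2 - 9*g*s + s^3 - 3*s^2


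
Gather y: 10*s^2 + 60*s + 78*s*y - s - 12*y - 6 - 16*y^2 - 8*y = 10*s^2 + 59*s - 16*y^2 + y*(78*s - 20) - 6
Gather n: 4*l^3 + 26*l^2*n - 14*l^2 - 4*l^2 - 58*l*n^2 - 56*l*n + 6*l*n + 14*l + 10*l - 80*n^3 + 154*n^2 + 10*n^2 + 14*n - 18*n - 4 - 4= 4*l^3 - 18*l^2 + 24*l - 80*n^3 + n^2*(164 - 58*l) + n*(26*l^2 - 50*l - 4) - 8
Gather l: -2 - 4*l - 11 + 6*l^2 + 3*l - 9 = 6*l^2 - l - 22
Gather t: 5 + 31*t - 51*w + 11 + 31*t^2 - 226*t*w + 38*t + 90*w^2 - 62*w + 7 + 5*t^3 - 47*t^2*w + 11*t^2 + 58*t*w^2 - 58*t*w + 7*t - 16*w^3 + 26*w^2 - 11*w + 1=5*t^3 + t^2*(42 - 47*w) + t*(58*w^2 - 284*w + 76) - 16*w^3 + 116*w^2 - 124*w + 24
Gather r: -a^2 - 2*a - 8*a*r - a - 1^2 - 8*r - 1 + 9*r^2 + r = -a^2 - 3*a + 9*r^2 + r*(-8*a - 7) - 2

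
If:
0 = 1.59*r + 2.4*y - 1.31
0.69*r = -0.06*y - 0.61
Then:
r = -0.99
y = 1.20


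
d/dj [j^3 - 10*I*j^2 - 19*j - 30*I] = 3*j^2 - 20*I*j - 19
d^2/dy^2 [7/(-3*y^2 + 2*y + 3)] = 14*(-9*y^2 + 6*y + 4*(3*y - 1)^2 + 9)/(-3*y^2 + 2*y + 3)^3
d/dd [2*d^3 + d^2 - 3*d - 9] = 6*d^2 + 2*d - 3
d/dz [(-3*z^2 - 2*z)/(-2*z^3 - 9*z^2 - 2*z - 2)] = 2*(-3*z^4 - 4*z^3 - 6*z^2 + 6*z + 2)/(4*z^6 + 36*z^5 + 89*z^4 + 44*z^3 + 40*z^2 + 8*z + 4)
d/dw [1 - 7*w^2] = -14*w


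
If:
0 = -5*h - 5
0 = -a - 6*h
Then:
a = 6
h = -1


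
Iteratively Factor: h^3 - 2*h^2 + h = (h)*(h^2 - 2*h + 1) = h*(h - 1)*(h - 1)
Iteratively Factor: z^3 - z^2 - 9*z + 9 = (z - 1)*(z^2 - 9) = (z - 3)*(z - 1)*(z + 3)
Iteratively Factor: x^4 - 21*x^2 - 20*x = (x + 4)*(x^3 - 4*x^2 - 5*x) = x*(x + 4)*(x^2 - 4*x - 5) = x*(x + 1)*(x + 4)*(x - 5)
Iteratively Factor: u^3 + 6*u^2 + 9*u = (u)*(u^2 + 6*u + 9) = u*(u + 3)*(u + 3)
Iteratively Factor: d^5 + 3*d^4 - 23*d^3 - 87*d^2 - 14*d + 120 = (d + 3)*(d^4 - 23*d^2 - 18*d + 40) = (d + 2)*(d + 3)*(d^3 - 2*d^2 - 19*d + 20) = (d - 1)*(d + 2)*(d + 3)*(d^2 - d - 20) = (d - 1)*(d + 2)*(d + 3)*(d + 4)*(d - 5)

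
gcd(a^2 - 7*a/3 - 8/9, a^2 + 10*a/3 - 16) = a - 8/3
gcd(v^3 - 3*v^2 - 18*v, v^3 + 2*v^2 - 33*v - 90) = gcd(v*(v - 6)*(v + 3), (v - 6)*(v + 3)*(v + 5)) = v^2 - 3*v - 18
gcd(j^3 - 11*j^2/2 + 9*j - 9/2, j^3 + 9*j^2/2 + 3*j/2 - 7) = j - 1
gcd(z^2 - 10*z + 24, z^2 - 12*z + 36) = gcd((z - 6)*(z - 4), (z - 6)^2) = z - 6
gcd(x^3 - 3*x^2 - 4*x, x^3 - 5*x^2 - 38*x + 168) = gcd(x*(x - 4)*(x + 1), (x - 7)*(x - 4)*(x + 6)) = x - 4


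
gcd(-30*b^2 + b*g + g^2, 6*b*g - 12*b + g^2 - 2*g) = 6*b + g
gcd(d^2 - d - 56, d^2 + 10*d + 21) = d + 7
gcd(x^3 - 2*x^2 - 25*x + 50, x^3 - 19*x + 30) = x^2 + 3*x - 10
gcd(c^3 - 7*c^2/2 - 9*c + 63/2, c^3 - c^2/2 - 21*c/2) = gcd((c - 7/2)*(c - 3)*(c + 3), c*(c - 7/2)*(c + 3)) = c^2 - c/2 - 21/2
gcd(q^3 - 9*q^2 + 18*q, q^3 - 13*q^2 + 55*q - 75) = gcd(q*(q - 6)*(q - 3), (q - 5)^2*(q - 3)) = q - 3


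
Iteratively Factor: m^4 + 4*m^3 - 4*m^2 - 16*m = (m + 4)*(m^3 - 4*m) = (m - 2)*(m + 4)*(m^2 + 2*m) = m*(m - 2)*(m + 4)*(m + 2)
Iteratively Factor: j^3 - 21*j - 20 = (j - 5)*(j^2 + 5*j + 4) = (j - 5)*(j + 4)*(j + 1)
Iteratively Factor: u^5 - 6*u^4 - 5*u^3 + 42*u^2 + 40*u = (u - 4)*(u^4 - 2*u^3 - 13*u^2 - 10*u) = (u - 4)*(u + 1)*(u^3 - 3*u^2 - 10*u) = u*(u - 4)*(u + 1)*(u^2 - 3*u - 10) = u*(u - 4)*(u + 1)*(u + 2)*(u - 5)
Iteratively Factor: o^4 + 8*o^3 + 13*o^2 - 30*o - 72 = (o + 3)*(o^3 + 5*o^2 - 2*o - 24) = (o - 2)*(o + 3)*(o^2 + 7*o + 12) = (o - 2)*(o + 3)*(o + 4)*(o + 3)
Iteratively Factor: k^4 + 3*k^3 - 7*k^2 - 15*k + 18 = (k + 3)*(k^3 - 7*k + 6) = (k - 2)*(k + 3)*(k^2 + 2*k - 3) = (k - 2)*(k - 1)*(k + 3)*(k + 3)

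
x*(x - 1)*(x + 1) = x^3 - x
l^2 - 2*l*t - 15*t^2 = (l - 5*t)*(l + 3*t)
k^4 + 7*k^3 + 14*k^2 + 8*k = k*(k + 1)*(k + 2)*(k + 4)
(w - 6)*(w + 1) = w^2 - 5*w - 6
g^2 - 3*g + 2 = (g - 2)*(g - 1)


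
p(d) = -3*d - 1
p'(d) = -3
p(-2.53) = 6.59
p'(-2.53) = -3.00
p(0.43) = -2.29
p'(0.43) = -3.00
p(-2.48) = 6.44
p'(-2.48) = -3.00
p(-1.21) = 2.63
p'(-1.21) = -3.00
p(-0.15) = -0.55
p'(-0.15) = -3.00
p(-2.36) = 6.08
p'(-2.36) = -3.00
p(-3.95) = 10.85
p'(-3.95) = -3.00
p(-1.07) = 2.21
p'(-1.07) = -3.00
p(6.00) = -19.00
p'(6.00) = -3.00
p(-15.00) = 44.00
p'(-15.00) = -3.00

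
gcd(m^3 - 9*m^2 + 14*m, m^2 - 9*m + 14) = m^2 - 9*m + 14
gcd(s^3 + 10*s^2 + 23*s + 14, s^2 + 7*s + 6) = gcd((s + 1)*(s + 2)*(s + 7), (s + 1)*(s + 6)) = s + 1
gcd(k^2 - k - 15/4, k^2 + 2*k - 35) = 1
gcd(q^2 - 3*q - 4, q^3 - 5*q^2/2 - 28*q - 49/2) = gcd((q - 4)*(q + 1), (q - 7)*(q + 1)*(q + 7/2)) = q + 1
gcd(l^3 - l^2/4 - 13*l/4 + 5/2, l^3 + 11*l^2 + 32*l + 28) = l + 2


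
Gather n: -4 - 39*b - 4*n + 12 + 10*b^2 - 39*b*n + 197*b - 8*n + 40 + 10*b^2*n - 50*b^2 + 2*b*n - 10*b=-40*b^2 + 148*b + n*(10*b^2 - 37*b - 12) + 48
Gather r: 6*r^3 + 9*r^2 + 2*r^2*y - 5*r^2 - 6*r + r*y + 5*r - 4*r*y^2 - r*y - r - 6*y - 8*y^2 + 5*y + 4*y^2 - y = 6*r^3 + r^2*(2*y + 4) + r*(-4*y^2 - 2) - 4*y^2 - 2*y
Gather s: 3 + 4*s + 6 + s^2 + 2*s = s^2 + 6*s + 9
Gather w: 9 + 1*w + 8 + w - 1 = 2*w + 16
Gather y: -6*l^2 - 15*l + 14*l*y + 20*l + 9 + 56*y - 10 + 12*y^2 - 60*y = -6*l^2 + 5*l + 12*y^2 + y*(14*l - 4) - 1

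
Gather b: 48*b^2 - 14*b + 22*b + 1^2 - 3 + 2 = 48*b^2 + 8*b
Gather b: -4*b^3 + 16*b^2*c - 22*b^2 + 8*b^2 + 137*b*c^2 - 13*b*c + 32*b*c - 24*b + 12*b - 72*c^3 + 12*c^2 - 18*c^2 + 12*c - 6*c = -4*b^3 + b^2*(16*c - 14) + b*(137*c^2 + 19*c - 12) - 72*c^3 - 6*c^2 + 6*c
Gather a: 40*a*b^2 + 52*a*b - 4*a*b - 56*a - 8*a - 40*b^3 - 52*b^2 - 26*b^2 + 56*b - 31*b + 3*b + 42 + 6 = a*(40*b^2 + 48*b - 64) - 40*b^3 - 78*b^2 + 28*b + 48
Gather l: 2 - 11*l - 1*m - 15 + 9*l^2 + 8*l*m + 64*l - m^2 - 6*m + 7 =9*l^2 + l*(8*m + 53) - m^2 - 7*m - 6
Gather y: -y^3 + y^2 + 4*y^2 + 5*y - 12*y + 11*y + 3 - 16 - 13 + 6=-y^3 + 5*y^2 + 4*y - 20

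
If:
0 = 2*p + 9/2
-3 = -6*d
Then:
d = 1/2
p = -9/4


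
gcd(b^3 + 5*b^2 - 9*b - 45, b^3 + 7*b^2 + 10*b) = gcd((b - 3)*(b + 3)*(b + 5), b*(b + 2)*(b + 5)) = b + 5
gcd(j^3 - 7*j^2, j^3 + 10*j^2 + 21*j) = j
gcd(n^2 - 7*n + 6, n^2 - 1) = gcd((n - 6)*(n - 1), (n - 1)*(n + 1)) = n - 1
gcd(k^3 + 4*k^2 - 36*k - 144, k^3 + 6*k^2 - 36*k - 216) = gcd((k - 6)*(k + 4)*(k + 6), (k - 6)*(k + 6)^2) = k^2 - 36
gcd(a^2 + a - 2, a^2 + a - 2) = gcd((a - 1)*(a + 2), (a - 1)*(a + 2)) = a^2 + a - 2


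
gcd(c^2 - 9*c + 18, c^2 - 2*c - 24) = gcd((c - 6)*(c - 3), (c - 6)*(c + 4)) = c - 6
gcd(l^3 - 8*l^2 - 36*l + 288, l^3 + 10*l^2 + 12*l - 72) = l + 6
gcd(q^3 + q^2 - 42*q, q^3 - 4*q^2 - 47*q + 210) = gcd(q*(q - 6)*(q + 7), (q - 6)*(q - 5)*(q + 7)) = q^2 + q - 42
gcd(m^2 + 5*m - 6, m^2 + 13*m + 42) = m + 6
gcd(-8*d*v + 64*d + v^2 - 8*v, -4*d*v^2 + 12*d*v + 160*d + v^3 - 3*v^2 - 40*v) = v - 8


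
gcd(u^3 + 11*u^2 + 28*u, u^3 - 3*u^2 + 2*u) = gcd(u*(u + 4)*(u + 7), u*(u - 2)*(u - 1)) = u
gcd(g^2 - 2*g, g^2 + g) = g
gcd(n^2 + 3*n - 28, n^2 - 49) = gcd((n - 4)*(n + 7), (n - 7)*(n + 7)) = n + 7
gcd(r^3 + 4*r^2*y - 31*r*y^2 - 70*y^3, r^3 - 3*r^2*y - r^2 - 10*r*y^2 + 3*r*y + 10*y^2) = -r^2 + 3*r*y + 10*y^2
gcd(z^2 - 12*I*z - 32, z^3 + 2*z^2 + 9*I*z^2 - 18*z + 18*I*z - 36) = 1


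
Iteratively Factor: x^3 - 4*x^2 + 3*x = (x - 1)*(x^2 - 3*x) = (x - 3)*(x - 1)*(x)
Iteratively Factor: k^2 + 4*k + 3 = (k + 3)*(k + 1)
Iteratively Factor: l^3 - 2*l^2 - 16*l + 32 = (l + 4)*(l^2 - 6*l + 8) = (l - 2)*(l + 4)*(l - 4)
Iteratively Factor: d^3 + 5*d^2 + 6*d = (d + 3)*(d^2 + 2*d) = (d + 2)*(d + 3)*(d)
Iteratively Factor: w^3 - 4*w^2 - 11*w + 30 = (w - 5)*(w^2 + w - 6) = (w - 5)*(w - 2)*(w + 3)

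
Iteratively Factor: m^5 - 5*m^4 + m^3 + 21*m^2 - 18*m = (m - 3)*(m^4 - 2*m^3 - 5*m^2 + 6*m) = (m - 3)*(m - 1)*(m^3 - m^2 - 6*m) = m*(m - 3)*(m - 1)*(m^2 - m - 6) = m*(m - 3)^2*(m - 1)*(m + 2)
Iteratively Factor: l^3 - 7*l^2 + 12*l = (l - 3)*(l^2 - 4*l) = l*(l - 3)*(l - 4)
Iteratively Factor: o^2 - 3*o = (o - 3)*(o)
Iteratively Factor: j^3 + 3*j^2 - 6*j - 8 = (j + 1)*(j^2 + 2*j - 8) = (j + 1)*(j + 4)*(j - 2)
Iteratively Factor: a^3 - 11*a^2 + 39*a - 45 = (a - 3)*(a^2 - 8*a + 15) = (a - 5)*(a - 3)*(a - 3)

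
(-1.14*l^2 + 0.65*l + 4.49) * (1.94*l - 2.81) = -2.2116*l^3 + 4.4644*l^2 + 6.8841*l - 12.6169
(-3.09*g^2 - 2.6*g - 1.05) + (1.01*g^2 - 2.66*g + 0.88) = -2.08*g^2 - 5.26*g - 0.17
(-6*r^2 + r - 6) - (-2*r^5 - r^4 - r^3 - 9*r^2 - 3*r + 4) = 2*r^5 + r^4 + r^3 + 3*r^2 + 4*r - 10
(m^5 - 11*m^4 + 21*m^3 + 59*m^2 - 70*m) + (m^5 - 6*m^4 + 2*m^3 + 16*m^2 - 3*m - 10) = 2*m^5 - 17*m^4 + 23*m^3 + 75*m^2 - 73*m - 10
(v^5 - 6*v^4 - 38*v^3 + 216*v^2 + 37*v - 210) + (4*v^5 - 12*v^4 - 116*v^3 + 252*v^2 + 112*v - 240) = 5*v^5 - 18*v^4 - 154*v^3 + 468*v^2 + 149*v - 450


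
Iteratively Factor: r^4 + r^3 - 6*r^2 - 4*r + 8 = (r + 2)*(r^3 - r^2 - 4*r + 4) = (r - 2)*(r + 2)*(r^2 + r - 2) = (r - 2)*(r + 2)^2*(r - 1)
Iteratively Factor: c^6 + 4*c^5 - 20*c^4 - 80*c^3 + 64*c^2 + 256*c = (c + 4)*(c^5 - 20*c^3 + 64*c) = (c + 2)*(c + 4)*(c^4 - 2*c^3 - 16*c^2 + 32*c) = (c + 2)*(c + 4)^2*(c^3 - 6*c^2 + 8*c) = c*(c + 2)*(c + 4)^2*(c^2 - 6*c + 8) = c*(c - 4)*(c + 2)*(c + 4)^2*(c - 2)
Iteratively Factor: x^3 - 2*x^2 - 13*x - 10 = (x + 2)*(x^2 - 4*x - 5) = (x - 5)*(x + 2)*(x + 1)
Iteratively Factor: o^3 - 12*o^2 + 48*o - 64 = (o - 4)*(o^2 - 8*o + 16) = (o - 4)^2*(o - 4)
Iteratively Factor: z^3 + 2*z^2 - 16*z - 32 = (z - 4)*(z^2 + 6*z + 8) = (z - 4)*(z + 2)*(z + 4)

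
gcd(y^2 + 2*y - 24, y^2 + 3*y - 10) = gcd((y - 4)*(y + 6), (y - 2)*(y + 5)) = 1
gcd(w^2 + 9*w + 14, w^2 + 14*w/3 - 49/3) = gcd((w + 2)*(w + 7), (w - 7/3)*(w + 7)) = w + 7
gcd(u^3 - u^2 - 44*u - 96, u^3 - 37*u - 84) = u^2 + 7*u + 12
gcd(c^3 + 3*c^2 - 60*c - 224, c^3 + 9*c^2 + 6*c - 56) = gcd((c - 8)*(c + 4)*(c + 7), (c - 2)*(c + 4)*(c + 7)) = c^2 + 11*c + 28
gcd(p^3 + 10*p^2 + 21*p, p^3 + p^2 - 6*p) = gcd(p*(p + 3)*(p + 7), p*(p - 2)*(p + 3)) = p^2 + 3*p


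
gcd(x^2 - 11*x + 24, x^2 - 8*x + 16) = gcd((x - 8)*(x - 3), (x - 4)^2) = 1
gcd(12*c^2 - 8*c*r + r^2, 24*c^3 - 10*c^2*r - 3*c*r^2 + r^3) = -2*c + r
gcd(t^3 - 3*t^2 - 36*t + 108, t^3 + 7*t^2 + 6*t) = t + 6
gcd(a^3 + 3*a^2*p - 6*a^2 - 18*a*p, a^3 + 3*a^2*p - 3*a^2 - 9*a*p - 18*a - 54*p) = a^2 + 3*a*p - 6*a - 18*p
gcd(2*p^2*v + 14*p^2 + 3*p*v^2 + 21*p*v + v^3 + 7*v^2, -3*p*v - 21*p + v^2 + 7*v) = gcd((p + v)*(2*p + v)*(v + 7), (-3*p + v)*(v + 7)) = v + 7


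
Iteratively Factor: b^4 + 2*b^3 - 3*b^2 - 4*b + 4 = (b + 2)*(b^3 - 3*b + 2) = (b - 1)*(b + 2)*(b^2 + b - 2) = (b - 1)*(b + 2)^2*(b - 1)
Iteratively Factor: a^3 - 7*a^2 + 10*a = (a - 5)*(a^2 - 2*a) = a*(a - 5)*(a - 2)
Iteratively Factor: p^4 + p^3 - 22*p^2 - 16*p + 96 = (p - 4)*(p^3 + 5*p^2 - 2*p - 24) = (p - 4)*(p + 4)*(p^2 + p - 6) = (p - 4)*(p - 2)*(p + 4)*(p + 3)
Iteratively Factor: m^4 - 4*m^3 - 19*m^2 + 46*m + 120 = (m + 2)*(m^3 - 6*m^2 - 7*m + 60) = (m + 2)*(m + 3)*(m^2 - 9*m + 20) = (m - 5)*(m + 2)*(m + 3)*(m - 4)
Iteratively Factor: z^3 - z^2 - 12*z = (z)*(z^2 - z - 12) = z*(z - 4)*(z + 3)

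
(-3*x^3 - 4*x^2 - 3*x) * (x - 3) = -3*x^4 + 5*x^3 + 9*x^2 + 9*x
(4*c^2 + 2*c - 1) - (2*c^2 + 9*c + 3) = 2*c^2 - 7*c - 4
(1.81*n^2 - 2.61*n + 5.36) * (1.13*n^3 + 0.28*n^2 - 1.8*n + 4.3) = 2.0453*n^5 - 2.4425*n^4 + 2.068*n^3 + 13.9818*n^2 - 20.871*n + 23.048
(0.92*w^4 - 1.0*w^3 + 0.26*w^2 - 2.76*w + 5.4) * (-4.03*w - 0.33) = -3.7076*w^5 + 3.7264*w^4 - 0.7178*w^3 + 11.037*w^2 - 20.8512*w - 1.782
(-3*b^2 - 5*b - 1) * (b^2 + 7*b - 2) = -3*b^4 - 26*b^3 - 30*b^2 + 3*b + 2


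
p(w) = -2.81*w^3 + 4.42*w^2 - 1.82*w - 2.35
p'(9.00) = -605.09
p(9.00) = -1709.20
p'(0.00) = -1.82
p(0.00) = -2.35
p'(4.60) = -139.53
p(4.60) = -190.71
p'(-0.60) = -10.16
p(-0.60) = 0.94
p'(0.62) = 0.42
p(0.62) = -2.45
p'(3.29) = -63.98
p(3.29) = -60.56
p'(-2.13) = -58.90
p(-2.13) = 48.73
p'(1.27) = -4.19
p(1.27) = -3.29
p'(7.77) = -442.08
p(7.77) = -1067.81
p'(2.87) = -45.89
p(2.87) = -37.59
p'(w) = -8.43*w^2 + 8.84*w - 1.82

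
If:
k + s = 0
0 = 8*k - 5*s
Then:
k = 0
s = 0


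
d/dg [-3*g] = -3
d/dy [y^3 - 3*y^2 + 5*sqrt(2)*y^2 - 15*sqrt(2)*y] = 3*y^2 - 6*y + 10*sqrt(2)*y - 15*sqrt(2)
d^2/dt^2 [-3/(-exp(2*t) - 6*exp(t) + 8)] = 6*(4*(exp(t) + 3)^2*exp(t) - (2*exp(t) + 3)*(exp(2*t) + 6*exp(t) - 8))*exp(t)/(exp(2*t) + 6*exp(t) - 8)^3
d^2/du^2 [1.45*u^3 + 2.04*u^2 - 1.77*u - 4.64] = 8.7*u + 4.08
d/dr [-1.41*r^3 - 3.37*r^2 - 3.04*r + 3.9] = -4.23*r^2 - 6.74*r - 3.04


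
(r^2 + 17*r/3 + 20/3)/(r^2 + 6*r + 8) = (r + 5/3)/(r + 2)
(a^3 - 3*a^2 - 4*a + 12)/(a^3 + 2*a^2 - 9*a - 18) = (a - 2)/(a + 3)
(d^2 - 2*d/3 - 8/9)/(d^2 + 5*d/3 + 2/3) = (d - 4/3)/(d + 1)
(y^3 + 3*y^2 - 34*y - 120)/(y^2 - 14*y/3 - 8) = 3*(y^2 + 9*y + 20)/(3*y + 4)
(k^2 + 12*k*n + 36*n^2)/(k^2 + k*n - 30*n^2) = (k + 6*n)/(k - 5*n)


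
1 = 1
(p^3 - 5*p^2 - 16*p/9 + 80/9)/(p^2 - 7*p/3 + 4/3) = (3*p^2 - 11*p - 20)/(3*(p - 1))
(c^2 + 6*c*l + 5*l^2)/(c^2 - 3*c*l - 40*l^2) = (c + l)/(c - 8*l)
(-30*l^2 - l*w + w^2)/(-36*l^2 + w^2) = (5*l + w)/(6*l + w)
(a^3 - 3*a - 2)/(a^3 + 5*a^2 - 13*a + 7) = (a^3 - 3*a - 2)/(a^3 + 5*a^2 - 13*a + 7)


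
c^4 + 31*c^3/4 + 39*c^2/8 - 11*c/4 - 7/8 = (c - 1/2)*(c + 1/4)*(c + 1)*(c + 7)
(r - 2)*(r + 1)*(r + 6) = r^3 + 5*r^2 - 8*r - 12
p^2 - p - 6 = (p - 3)*(p + 2)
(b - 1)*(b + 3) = b^2 + 2*b - 3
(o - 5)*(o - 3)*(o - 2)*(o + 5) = o^4 - 5*o^3 - 19*o^2 + 125*o - 150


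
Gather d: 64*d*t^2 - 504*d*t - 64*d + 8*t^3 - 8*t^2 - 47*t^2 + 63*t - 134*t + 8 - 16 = d*(64*t^2 - 504*t - 64) + 8*t^3 - 55*t^2 - 71*t - 8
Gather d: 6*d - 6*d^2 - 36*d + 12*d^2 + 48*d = 6*d^2 + 18*d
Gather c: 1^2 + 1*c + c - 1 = 2*c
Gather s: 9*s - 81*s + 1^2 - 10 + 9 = -72*s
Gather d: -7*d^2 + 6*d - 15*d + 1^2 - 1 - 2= -7*d^2 - 9*d - 2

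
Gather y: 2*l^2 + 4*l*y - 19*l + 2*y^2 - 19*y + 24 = 2*l^2 - 19*l + 2*y^2 + y*(4*l - 19) + 24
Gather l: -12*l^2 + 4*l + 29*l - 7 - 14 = -12*l^2 + 33*l - 21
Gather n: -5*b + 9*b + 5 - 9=4*b - 4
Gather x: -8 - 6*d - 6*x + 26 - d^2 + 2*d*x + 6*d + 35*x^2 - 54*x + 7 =-d^2 + 35*x^2 + x*(2*d - 60) + 25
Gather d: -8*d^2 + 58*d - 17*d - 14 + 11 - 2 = -8*d^2 + 41*d - 5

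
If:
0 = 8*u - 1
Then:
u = 1/8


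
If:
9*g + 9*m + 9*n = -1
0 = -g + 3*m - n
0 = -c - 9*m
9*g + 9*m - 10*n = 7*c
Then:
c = 1/4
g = 7/114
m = -1/36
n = -11/76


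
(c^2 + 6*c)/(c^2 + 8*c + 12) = c/(c + 2)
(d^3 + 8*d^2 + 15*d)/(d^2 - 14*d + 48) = d*(d^2 + 8*d + 15)/(d^2 - 14*d + 48)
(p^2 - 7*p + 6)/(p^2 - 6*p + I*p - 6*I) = (p - 1)/(p + I)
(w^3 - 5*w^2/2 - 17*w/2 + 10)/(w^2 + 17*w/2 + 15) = (w^2 - 5*w + 4)/(w + 6)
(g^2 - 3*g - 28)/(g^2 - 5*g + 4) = (g^2 - 3*g - 28)/(g^2 - 5*g + 4)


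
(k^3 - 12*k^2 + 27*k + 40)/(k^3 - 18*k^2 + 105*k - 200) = (k + 1)/(k - 5)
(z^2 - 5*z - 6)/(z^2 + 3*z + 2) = (z - 6)/(z + 2)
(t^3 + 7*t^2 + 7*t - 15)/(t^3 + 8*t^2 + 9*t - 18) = (t + 5)/(t + 6)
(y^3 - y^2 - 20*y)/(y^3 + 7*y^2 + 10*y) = (y^2 - y - 20)/(y^2 + 7*y + 10)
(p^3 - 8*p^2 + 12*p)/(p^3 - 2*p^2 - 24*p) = (p - 2)/(p + 4)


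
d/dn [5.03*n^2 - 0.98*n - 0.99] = 10.06*n - 0.98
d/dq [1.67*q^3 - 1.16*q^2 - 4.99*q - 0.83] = 5.01*q^2 - 2.32*q - 4.99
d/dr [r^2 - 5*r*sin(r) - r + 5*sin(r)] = -5*r*cos(r) + 2*r + 5*sqrt(2)*cos(r + pi/4) - 1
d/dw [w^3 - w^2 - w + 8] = 3*w^2 - 2*w - 1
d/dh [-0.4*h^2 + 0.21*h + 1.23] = 0.21 - 0.8*h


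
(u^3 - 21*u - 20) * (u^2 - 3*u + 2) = u^5 - 3*u^4 - 19*u^3 + 43*u^2 + 18*u - 40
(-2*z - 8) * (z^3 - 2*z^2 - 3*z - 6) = -2*z^4 - 4*z^3 + 22*z^2 + 36*z + 48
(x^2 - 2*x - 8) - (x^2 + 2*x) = -4*x - 8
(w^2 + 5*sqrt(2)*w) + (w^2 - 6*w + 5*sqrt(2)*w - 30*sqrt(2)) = 2*w^2 - 6*w + 10*sqrt(2)*w - 30*sqrt(2)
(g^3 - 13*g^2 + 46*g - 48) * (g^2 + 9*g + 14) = g^5 - 4*g^4 - 57*g^3 + 184*g^2 + 212*g - 672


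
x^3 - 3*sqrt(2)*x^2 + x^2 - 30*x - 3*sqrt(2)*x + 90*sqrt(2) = (x - 5)*(x + 6)*(x - 3*sqrt(2))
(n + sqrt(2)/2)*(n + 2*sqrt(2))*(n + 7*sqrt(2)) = n^3 + 19*sqrt(2)*n^2/2 + 37*n + 14*sqrt(2)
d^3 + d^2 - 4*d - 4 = (d - 2)*(d + 1)*(d + 2)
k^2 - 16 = (k - 4)*(k + 4)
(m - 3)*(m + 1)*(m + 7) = m^3 + 5*m^2 - 17*m - 21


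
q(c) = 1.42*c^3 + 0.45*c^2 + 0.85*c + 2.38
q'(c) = 4.26*c^2 + 0.9*c + 0.85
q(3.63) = 79.32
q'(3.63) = 60.25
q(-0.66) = 1.61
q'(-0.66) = 2.11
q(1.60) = 10.71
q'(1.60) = 13.20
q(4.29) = 126.42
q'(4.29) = 83.11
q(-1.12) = -0.00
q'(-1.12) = 5.19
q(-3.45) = -53.51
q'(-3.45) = 48.45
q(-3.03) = -35.57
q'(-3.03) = 37.23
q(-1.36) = -1.52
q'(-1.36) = 7.51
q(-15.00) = -4701.62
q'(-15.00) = 945.85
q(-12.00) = -2396.78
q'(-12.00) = 603.49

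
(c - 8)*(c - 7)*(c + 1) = c^3 - 14*c^2 + 41*c + 56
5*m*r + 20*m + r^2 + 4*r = (5*m + r)*(r + 4)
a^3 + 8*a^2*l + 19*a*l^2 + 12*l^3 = (a + l)*(a + 3*l)*(a + 4*l)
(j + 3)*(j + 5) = j^2 + 8*j + 15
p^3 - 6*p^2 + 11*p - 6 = (p - 3)*(p - 2)*(p - 1)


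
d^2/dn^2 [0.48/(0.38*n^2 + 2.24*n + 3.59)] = (-0.138624*n^2 - 0.817152*n + 0.48*(0.76*n + 2.24)*(1.52*n + 4.48) - 1.309632)/(0.38*n^2 + 2.24*n + 3.59)^3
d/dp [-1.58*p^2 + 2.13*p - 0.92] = 2.13 - 3.16*p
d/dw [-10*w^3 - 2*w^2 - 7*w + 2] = -30*w^2 - 4*w - 7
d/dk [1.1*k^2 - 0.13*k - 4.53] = 2.2*k - 0.13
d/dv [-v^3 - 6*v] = -3*v^2 - 6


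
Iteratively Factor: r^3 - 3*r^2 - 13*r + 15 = (r + 3)*(r^2 - 6*r + 5) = (r - 5)*(r + 3)*(r - 1)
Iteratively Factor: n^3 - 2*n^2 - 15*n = (n - 5)*(n^2 + 3*n) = (n - 5)*(n + 3)*(n)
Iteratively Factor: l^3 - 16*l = (l + 4)*(l^2 - 4*l) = (l - 4)*(l + 4)*(l)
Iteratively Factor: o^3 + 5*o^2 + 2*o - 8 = (o + 2)*(o^2 + 3*o - 4) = (o + 2)*(o + 4)*(o - 1)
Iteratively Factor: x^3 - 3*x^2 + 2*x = (x - 1)*(x^2 - 2*x) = x*(x - 1)*(x - 2)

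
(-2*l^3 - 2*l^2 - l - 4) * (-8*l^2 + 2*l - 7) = 16*l^5 + 12*l^4 + 18*l^3 + 44*l^2 - l + 28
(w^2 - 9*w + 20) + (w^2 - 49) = 2*w^2 - 9*w - 29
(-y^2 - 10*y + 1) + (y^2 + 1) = 2 - 10*y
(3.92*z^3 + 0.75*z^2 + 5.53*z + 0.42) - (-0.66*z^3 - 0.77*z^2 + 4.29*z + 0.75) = 4.58*z^3 + 1.52*z^2 + 1.24*z - 0.33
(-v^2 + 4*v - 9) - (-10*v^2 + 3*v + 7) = 9*v^2 + v - 16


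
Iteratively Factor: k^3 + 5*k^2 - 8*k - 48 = (k - 3)*(k^2 + 8*k + 16) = (k - 3)*(k + 4)*(k + 4)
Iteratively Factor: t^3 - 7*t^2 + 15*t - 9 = (t - 3)*(t^2 - 4*t + 3) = (t - 3)^2*(t - 1)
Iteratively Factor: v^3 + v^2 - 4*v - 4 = (v - 2)*(v^2 + 3*v + 2) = (v - 2)*(v + 2)*(v + 1)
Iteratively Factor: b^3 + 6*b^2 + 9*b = (b + 3)*(b^2 + 3*b) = b*(b + 3)*(b + 3)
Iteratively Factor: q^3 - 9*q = (q)*(q^2 - 9) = q*(q - 3)*(q + 3)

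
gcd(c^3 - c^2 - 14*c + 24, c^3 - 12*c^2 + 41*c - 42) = c^2 - 5*c + 6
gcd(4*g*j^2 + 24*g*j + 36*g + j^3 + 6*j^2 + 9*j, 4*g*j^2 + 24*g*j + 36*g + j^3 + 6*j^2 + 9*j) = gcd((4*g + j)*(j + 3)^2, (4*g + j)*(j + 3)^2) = 4*g*j^2 + 24*g*j + 36*g + j^3 + 6*j^2 + 9*j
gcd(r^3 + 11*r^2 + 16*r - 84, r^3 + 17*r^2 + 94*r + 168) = r^2 + 13*r + 42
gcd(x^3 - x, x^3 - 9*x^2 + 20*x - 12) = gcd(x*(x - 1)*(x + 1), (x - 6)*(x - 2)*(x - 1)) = x - 1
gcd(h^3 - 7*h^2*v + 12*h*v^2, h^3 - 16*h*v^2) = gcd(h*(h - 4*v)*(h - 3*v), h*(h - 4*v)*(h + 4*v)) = -h^2 + 4*h*v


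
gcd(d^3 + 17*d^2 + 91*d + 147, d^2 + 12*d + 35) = d + 7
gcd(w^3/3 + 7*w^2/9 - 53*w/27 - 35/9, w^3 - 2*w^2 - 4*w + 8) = 1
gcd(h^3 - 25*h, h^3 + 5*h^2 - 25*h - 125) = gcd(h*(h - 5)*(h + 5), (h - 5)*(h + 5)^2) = h^2 - 25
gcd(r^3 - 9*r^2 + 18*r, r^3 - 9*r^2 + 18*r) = r^3 - 9*r^2 + 18*r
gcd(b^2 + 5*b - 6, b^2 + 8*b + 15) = 1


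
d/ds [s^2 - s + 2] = 2*s - 1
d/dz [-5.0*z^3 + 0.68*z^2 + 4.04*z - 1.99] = -15.0*z^2 + 1.36*z + 4.04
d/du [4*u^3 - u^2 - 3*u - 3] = 12*u^2 - 2*u - 3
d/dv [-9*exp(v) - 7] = -9*exp(v)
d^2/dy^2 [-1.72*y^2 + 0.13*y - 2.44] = -3.44000000000000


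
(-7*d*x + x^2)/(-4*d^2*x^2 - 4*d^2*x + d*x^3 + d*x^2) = (7*d - x)/(d*(4*d*x + 4*d - x^2 - x))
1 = 1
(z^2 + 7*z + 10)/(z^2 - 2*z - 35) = (z + 2)/(z - 7)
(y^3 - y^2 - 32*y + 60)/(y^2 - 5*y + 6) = (y^2 + y - 30)/(y - 3)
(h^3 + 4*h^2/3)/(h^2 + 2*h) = h*(3*h + 4)/(3*(h + 2))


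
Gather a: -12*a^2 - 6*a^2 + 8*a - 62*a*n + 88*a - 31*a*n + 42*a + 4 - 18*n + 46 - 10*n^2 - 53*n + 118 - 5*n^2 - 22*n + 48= -18*a^2 + a*(138 - 93*n) - 15*n^2 - 93*n + 216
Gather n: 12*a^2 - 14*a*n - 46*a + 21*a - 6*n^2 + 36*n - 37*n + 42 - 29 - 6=12*a^2 - 25*a - 6*n^2 + n*(-14*a - 1) + 7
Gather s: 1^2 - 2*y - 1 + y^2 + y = y^2 - y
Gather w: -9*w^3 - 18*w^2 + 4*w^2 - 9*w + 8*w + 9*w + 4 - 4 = -9*w^3 - 14*w^2 + 8*w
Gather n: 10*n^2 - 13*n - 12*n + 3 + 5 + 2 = 10*n^2 - 25*n + 10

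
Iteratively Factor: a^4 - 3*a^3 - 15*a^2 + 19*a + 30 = (a + 3)*(a^3 - 6*a^2 + 3*a + 10) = (a + 1)*(a + 3)*(a^2 - 7*a + 10) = (a - 5)*(a + 1)*(a + 3)*(a - 2)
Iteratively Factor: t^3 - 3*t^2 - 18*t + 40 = (t - 5)*(t^2 + 2*t - 8) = (t - 5)*(t + 4)*(t - 2)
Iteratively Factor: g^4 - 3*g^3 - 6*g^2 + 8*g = (g + 2)*(g^3 - 5*g^2 + 4*g) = (g - 4)*(g + 2)*(g^2 - g) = g*(g - 4)*(g + 2)*(g - 1)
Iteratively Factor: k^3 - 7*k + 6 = (k + 3)*(k^2 - 3*k + 2) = (k - 2)*(k + 3)*(k - 1)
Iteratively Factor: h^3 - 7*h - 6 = (h + 1)*(h^2 - h - 6) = (h - 3)*(h + 1)*(h + 2)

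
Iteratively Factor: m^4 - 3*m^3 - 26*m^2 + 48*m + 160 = (m - 5)*(m^3 + 2*m^2 - 16*m - 32) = (m - 5)*(m + 4)*(m^2 - 2*m - 8) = (m - 5)*(m - 4)*(m + 4)*(m + 2)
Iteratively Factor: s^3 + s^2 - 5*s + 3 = (s - 1)*(s^2 + 2*s - 3) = (s - 1)*(s + 3)*(s - 1)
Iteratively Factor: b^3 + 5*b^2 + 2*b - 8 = (b + 4)*(b^2 + b - 2) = (b - 1)*(b + 4)*(b + 2)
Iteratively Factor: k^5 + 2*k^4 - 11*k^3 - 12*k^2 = (k + 4)*(k^4 - 2*k^3 - 3*k^2) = k*(k + 4)*(k^3 - 2*k^2 - 3*k) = k*(k + 1)*(k + 4)*(k^2 - 3*k) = k*(k - 3)*(k + 1)*(k + 4)*(k)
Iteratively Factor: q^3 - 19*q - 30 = (q + 2)*(q^2 - 2*q - 15) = (q + 2)*(q + 3)*(q - 5)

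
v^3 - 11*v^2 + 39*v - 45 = (v - 5)*(v - 3)^2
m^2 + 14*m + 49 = (m + 7)^2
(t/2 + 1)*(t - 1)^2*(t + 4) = t^4/2 + 2*t^3 - 3*t^2/2 - 5*t + 4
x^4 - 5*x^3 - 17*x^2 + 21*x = x*(x - 7)*(x - 1)*(x + 3)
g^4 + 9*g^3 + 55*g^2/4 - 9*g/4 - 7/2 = (g - 1/2)*(g + 1/2)*(g + 2)*(g + 7)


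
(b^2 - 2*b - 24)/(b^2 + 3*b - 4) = (b - 6)/(b - 1)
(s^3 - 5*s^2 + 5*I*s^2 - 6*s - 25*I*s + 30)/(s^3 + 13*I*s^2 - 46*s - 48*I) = (s - 5)/(s + 8*I)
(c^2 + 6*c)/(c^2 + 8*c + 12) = c/(c + 2)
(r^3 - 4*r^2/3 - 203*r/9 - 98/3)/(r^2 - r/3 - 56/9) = (3*r^2 - 11*r - 42)/(3*r - 8)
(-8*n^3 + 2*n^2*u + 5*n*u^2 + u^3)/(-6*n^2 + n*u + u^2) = (-8*n^3 + 2*n^2*u + 5*n*u^2 + u^3)/(-6*n^2 + n*u + u^2)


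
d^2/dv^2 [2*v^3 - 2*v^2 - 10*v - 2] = 12*v - 4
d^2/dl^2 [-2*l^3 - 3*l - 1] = -12*l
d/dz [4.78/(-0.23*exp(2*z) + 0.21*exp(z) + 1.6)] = (2.1988*exp(z) - 1.0038)*exp(z)/(-0.23*exp(2*z) + 0.21*exp(z) + 1.6)^2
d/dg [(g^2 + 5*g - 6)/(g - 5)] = (g^2 - 10*g - 19)/(g^2 - 10*g + 25)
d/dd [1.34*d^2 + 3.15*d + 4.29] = 2.68*d + 3.15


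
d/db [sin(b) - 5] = cos(b)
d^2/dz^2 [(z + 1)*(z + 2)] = 2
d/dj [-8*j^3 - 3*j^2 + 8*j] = -24*j^2 - 6*j + 8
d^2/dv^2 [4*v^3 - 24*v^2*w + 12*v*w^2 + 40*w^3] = 24*v - 48*w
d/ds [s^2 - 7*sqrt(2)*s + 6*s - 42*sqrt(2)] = 2*s - 7*sqrt(2) + 6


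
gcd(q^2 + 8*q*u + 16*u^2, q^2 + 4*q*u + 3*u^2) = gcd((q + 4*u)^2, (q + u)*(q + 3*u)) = 1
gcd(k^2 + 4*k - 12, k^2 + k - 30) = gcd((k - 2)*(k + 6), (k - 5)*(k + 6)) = k + 6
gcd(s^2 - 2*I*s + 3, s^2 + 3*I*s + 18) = s - 3*I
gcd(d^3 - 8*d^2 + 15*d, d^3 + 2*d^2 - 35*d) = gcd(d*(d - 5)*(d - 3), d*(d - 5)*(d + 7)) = d^2 - 5*d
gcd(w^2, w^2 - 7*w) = w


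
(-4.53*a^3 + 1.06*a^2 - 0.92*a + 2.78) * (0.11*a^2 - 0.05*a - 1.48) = -0.4983*a^5 + 0.3431*a^4 + 6.5502*a^3 - 1.217*a^2 + 1.2226*a - 4.1144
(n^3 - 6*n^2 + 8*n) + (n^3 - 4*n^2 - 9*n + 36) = 2*n^3 - 10*n^2 - n + 36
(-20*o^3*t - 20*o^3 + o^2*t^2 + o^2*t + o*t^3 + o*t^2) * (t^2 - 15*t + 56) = -20*o^3*t^3 + 280*o^3*t^2 - 820*o^3*t - 1120*o^3 + o^2*t^4 - 14*o^2*t^3 + 41*o^2*t^2 + 56*o^2*t + o*t^5 - 14*o*t^4 + 41*o*t^3 + 56*o*t^2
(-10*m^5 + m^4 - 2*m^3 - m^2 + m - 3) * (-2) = 20*m^5 - 2*m^4 + 4*m^3 + 2*m^2 - 2*m + 6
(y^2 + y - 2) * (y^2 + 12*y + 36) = y^4 + 13*y^3 + 46*y^2 + 12*y - 72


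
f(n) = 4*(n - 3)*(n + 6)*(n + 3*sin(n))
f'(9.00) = 235.83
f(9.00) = 3685.09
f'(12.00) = 3410.60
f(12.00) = 6732.90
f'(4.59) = 121.24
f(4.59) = 108.60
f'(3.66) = 48.77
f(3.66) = 55.43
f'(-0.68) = -277.82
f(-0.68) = 200.97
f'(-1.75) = -28.17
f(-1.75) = 379.68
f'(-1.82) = -8.86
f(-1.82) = 380.98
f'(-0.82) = -257.54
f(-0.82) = 238.51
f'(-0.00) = -288.00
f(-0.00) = 0.00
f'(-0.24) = -301.79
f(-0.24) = 71.15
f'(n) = 4*(n - 3)*(n + 6)*(3*cos(n) + 1) + 4*(n - 3)*(n + 3*sin(n)) + 4*(n + 6)*(n + 3*sin(n))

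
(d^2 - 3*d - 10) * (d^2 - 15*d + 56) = d^4 - 18*d^3 + 91*d^2 - 18*d - 560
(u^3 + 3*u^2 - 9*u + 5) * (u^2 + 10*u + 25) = u^5 + 13*u^4 + 46*u^3 - 10*u^2 - 175*u + 125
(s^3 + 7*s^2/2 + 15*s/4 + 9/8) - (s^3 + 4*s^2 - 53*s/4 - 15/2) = -s^2/2 + 17*s + 69/8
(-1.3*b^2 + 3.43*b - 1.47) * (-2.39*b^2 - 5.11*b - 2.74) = 3.107*b^4 - 1.5547*b^3 - 10.452*b^2 - 1.8865*b + 4.0278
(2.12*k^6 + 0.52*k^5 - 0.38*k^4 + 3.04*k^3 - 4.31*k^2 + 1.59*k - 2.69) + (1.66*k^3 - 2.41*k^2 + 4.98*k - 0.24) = 2.12*k^6 + 0.52*k^5 - 0.38*k^4 + 4.7*k^3 - 6.72*k^2 + 6.57*k - 2.93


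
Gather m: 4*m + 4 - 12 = 4*m - 8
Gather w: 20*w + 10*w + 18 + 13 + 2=30*w + 33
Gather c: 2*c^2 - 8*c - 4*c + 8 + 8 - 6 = 2*c^2 - 12*c + 10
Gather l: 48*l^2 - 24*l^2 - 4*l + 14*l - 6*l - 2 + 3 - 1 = 24*l^2 + 4*l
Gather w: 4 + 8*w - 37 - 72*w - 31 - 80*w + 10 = -144*w - 54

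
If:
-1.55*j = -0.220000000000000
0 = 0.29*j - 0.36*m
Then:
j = 0.14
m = 0.11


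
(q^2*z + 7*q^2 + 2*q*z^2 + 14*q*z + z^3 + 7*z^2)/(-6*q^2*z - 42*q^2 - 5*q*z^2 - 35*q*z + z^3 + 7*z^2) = (q + z)/(-6*q + z)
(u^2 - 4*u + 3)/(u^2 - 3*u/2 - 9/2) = 2*(u - 1)/(2*u + 3)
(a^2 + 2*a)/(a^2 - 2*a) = (a + 2)/(a - 2)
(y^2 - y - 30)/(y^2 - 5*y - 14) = (-y^2 + y + 30)/(-y^2 + 5*y + 14)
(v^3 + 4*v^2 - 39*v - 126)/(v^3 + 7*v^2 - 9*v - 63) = (v - 6)/(v - 3)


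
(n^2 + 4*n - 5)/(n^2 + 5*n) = (n - 1)/n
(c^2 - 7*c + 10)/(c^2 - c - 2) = (c - 5)/(c + 1)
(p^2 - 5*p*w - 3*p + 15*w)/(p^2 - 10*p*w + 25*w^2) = (p - 3)/(p - 5*w)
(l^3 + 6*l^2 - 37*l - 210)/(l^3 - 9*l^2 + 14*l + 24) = (l^2 + 12*l + 35)/(l^2 - 3*l - 4)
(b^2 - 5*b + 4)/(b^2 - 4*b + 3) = (b - 4)/(b - 3)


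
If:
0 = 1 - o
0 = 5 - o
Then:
No Solution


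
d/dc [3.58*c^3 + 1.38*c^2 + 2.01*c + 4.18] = 10.74*c^2 + 2.76*c + 2.01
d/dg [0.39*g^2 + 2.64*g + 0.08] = 0.78*g + 2.64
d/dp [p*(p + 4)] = 2*p + 4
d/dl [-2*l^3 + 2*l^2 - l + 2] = -6*l^2 + 4*l - 1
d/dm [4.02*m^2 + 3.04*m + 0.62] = 8.04*m + 3.04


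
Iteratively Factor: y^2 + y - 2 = (y - 1)*(y + 2)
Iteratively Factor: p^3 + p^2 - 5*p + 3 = (p - 1)*(p^2 + 2*p - 3) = (p - 1)*(p + 3)*(p - 1)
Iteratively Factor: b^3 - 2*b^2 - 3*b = (b - 3)*(b^2 + b) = b*(b - 3)*(b + 1)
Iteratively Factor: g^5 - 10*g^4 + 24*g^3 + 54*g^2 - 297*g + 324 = (g - 4)*(g^4 - 6*g^3 + 54*g - 81) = (g - 4)*(g + 3)*(g^3 - 9*g^2 + 27*g - 27) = (g - 4)*(g - 3)*(g + 3)*(g^2 - 6*g + 9) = (g - 4)*(g - 3)^2*(g + 3)*(g - 3)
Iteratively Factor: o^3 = (o)*(o^2) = o^2*(o)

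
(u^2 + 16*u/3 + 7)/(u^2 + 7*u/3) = (u + 3)/u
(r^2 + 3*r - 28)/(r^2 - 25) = (r^2 + 3*r - 28)/(r^2 - 25)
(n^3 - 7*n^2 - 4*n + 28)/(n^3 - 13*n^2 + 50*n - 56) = (n + 2)/(n - 4)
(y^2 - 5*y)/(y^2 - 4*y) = (y - 5)/(y - 4)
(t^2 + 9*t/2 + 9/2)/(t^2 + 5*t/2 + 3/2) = (t + 3)/(t + 1)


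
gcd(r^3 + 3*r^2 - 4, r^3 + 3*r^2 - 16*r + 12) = r - 1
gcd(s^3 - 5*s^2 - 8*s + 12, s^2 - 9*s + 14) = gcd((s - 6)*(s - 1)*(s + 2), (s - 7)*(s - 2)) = 1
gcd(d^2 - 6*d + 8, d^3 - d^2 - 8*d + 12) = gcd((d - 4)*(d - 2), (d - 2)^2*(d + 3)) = d - 2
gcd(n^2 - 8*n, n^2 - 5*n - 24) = n - 8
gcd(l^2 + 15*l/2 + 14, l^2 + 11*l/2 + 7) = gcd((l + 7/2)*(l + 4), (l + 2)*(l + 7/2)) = l + 7/2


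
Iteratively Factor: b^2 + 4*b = (b)*(b + 4)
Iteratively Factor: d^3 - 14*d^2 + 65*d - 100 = (d - 4)*(d^2 - 10*d + 25) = (d - 5)*(d - 4)*(d - 5)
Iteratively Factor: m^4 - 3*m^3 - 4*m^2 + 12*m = (m - 2)*(m^3 - m^2 - 6*m) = m*(m - 2)*(m^2 - m - 6) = m*(m - 3)*(m - 2)*(m + 2)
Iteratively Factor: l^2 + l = (l)*(l + 1)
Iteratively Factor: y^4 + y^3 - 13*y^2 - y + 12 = (y - 1)*(y^3 + 2*y^2 - 11*y - 12) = (y - 3)*(y - 1)*(y^2 + 5*y + 4) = (y - 3)*(y - 1)*(y + 1)*(y + 4)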